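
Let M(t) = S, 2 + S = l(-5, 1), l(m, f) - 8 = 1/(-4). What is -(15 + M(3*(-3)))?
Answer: -83/4 ≈ -20.750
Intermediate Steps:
l(m, f) = 31/4 (l(m, f) = 8 + 1/(-4) = 8 + 1*(-¼) = 8 - ¼ = 31/4)
S = 23/4 (S = -2 + 31/4 = 23/4 ≈ 5.7500)
M(t) = 23/4
-(15 + M(3*(-3))) = -(15 + 23/4) = -1*83/4 = -83/4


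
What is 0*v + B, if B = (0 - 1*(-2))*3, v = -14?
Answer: 6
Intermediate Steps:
B = 6 (B = (0 + 2)*3 = 2*3 = 6)
0*v + B = 0*(-14) + 6 = 0 + 6 = 6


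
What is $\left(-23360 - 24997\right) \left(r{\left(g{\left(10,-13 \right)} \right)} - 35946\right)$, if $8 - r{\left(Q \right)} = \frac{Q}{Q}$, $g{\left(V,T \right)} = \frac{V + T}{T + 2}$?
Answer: $1737902223$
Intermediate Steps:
$g{\left(V,T \right)} = \frac{T + V}{2 + T}$
$r{\left(Q \right)} = 7$ ($r{\left(Q \right)} = 8 - \frac{Q}{Q} = 8 - 1 = 7$)
$\left(-23360 - 24997\right) \left(r{\left(g{\left(10,-13 \right)} \right)} - 35946\right) = \left(-23360 - 24997\right) \left(7 - 35946\right) = \left(-48357\right) \left(-35939\right) = 1737902223$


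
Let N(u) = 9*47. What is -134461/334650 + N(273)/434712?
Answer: -9718375547/24246061800 ≈ -0.40082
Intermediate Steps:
N(u) = 423
-134461/334650 + N(273)/434712 = -134461/334650 + 423/434712 = -134461*1/334650 + 423*(1/434712) = -134461/334650 + 141/144904 = -9718375547/24246061800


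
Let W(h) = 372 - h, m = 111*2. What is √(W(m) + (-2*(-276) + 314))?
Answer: 2*√254 ≈ 31.875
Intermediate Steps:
m = 222
√(W(m) + (-2*(-276) + 314)) = √((372 - 1*222) + (-2*(-276) + 314)) = √((372 - 222) + (552 + 314)) = √(150 + 866) = √1016 = 2*√254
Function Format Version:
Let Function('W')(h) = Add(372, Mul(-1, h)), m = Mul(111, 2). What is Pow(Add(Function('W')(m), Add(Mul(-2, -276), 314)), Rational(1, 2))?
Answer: Mul(2, Pow(254, Rational(1, 2))) ≈ 31.875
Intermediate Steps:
m = 222
Pow(Add(Function('W')(m), Add(Mul(-2, -276), 314)), Rational(1, 2)) = Pow(Add(Add(372, Mul(-1, 222)), Add(Mul(-2, -276), 314)), Rational(1, 2)) = Pow(Add(Add(372, -222), Add(552, 314)), Rational(1, 2)) = Pow(Add(150, 866), Rational(1, 2)) = Pow(1016, Rational(1, 2)) = Mul(2, Pow(254, Rational(1, 2)))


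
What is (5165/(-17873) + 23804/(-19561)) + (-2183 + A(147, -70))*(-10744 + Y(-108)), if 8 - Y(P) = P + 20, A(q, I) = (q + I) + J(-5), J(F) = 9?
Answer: 7806474619875111/349613753 ≈ 2.2329e+7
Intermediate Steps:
A(q, I) = 9 + I + q (A(q, I) = (q + I) + 9 = (I + q) + 9 = 9 + I + q)
Y(P) = -12 - P (Y(P) = 8 - (P + 20) = 8 - (20 + P) = 8 + (-20 - P) = -12 - P)
(5165/(-17873) + 23804/(-19561)) + (-2183 + A(147, -70))*(-10744 + Y(-108)) = (5165/(-17873) + 23804/(-19561)) + (-2183 + (9 - 70 + 147))*(-10744 + (-12 - 1*(-108))) = (5165*(-1/17873) + 23804*(-1/19561)) + (-2183 + 86)*(-10744 + (-12 + 108)) = (-5165/17873 - 23804/19561) - 2097*(-10744 + 96) = -526481457/349613753 - 2097*(-10648) = -526481457/349613753 + 22328856 = 7806474619875111/349613753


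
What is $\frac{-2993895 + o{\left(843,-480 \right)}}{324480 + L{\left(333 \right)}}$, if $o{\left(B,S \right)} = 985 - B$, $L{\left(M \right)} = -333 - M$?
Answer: $- \frac{2993753}{323814} \approx -9.2453$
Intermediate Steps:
$\frac{-2993895 + o{\left(843,-480 \right)}}{324480 + L{\left(333 \right)}} = \frac{-2993895 + \left(985 - 843\right)}{324480 - 666} = \frac{-2993895 + 142}{324480 - 666} = - \frac{2993753}{323814}$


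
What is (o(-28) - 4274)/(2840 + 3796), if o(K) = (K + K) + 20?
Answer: -2155/3318 ≈ -0.64949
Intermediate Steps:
o(K) = 20 + 2*K (o(K) = 2*K + 20 = 20 + 2*K)
(o(-28) - 4274)/(2840 + 3796) = ((20 + 2*(-28)) - 4274)/(2840 + 3796) = ((20 - 56) - 4274)/6636 = (-36 - 4274)*(1/6636) = -4310*1/6636 = -2155/3318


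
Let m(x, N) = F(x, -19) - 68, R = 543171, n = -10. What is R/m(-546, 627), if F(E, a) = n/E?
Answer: -148285683/18559 ≈ -7990.0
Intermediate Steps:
F(E, a) = -10/E
m(x, N) = -68 - 10/x (m(x, N) = -10/x - 68 = -68 - 10/x)
R/m(-546, 627) = 543171/(-68 - 10/(-546)) = 543171/(-68 - 10*(-1/546)) = 543171/(-68 + 5/273) = 543171/(-18559/273) = 543171*(-273/18559) = -148285683/18559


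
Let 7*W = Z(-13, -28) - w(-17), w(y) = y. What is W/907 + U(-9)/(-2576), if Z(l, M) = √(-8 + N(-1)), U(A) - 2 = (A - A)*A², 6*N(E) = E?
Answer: 2221/1168216 + I*√6/5442 ≈ 0.0019012 + 0.00045011*I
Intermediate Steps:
N(E) = E/6
U(A) = 2 (U(A) = 2 + (A - A)*A² = 2 + 0*A² = 2 + 0 = 2)
Z(l, M) = 7*I*√6/6 (Z(l, M) = √(-8 + (⅙)*(-1)) = √(-8 - ⅙) = √(-49/6) = 7*I*√6/6)
W = 17/7 + I*√6/6 (W = (7*I*√6/6 - 1*(-17))/7 = (7*I*√6/6 + 17)/7 = (17 + 7*I*√6/6)/7 = 17/7 + I*√6/6 ≈ 2.4286 + 0.40825*I)
W/907 + U(-9)/(-2576) = (17/7 + I*√6/6)/907 + 2/(-2576) = (17/7 + I*√6/6)*(1/907) + 2*(-1/2576) = (17/6349 + I*√6/5442) - 1/1288 = 2221/1168216 + I*√6/5442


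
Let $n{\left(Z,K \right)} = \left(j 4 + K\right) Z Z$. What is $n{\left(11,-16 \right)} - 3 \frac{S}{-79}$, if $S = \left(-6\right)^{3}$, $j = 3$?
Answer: $- \frac{38884}{79} \approx -492.2$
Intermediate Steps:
$n{\left(Z,K \right)} = Z^{2} \left(12 + K\right)$ ($n{\left(Z,K \right)} = \left(3 \cdot 4 + K\right) Z Z = \left(12 + K\right) Z Z = Z \left(12 + K\right) Z = Z^{2} \left(12 + K\right)$)
$S = -216$
$n{\left(11,-16 \right)} - 3 \frac{S}{-79} = 11^{2} \left(12 - 16\right) - 3 \left(- \frac{216}{-79}\right) = 121 \left(-4\right) - 3 \left(\left(-216\right) \left(- \frac{1}{79}\right)\right) = -484 - \frac{648}{79} = - \frac{38884}{79}$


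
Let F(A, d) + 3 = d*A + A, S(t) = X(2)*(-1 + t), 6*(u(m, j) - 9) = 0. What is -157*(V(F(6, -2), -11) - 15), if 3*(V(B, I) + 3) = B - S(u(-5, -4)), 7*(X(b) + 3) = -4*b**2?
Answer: 22765/21 ≈ 1084.0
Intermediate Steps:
X(b) = -3 - 4*b**2/7 (X(b) = -3 + (-4*b**2)/7 = -3 - 4*b**2/7)
u(m, j) = 9 (u(m, j) = 9 + (1/6)*0 = 9 + 0 = 9)
S(t) = 37/7 - 37*t/7 (S(t) = (-3 - 4/7*2**2)*(-1 + t) = (-3 - 4/7*4)*(-1 + t) = (-3 - 16/7)*(-1 + t) = -37*(-1 + t)/7 = 37/7 - 37*t/7)
F(A, d) = -3 + A + A*d (F(A, d) = -3 + (d*A + A) = -3 + (A*d + A) = -3 + (A + A*d) = -3 + A + A*d)
V(B, I) = 233/21 + B/3 (V(B, I) = -3 + (B - (37/7 - 37/7*9))/3 = -3 + (B - (37/7 - 333/7))/3 = -3 + (B - 1*(-296/7))/3 = -3 + (B + 296/7)/3 = -3 + (296/7 + B)/3 = -3 + (296/21 + B/3) = 233/21 + B/3)
-157*(V(F(6, -2), -11) - 15) = -157*((233/21 + (-3 + 6 + 6*(-2))/3) - 15) = -157*((233/21 + (-3 + 6 - 12)/3) - 15) = -157*((233/21 + (1/3)*(-9)) - 15) = -157*((233/21 - 3) - 15) = -157*(170/21 - 15) = -157*(-145/21) = 22765/21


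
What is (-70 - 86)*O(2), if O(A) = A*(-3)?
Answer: 936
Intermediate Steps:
O(A) = -3*A
(-70 - 86)*O(2) = (-70 - 86)*(-3*2) = -156*(-6) = 936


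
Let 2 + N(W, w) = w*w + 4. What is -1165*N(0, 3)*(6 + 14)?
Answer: -256300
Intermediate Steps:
N(W, w) = 2 + w² (N(W, w) = -2 + (w*w + 4) = -2 + (w² + 4) = -2 + (4 + w²) = 2 + w²)
-1165*N(0, 3)*(6 + 14) = -1165*(2 + 3²)*(6 + 14) = -1165*(2 + 9)*20 = -12815*20 = -1165*220 = -256300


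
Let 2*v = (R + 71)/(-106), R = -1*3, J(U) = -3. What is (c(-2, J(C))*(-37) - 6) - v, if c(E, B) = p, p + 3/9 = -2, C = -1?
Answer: 12824/159 ≈ 80.654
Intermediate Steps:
p = -7/3 (p = -⅓ - 2 = -7/3 ≈ -2.3333)
c(E, B) = -7/3
R = -3
v = -17/53 (v = ((-3 + 71)/(-106))/2 = (-1/106*68)/2 = (½)*(-34/53) = -17/53 ≈ -0.32075)
(c(-2, J(C))*(-37) - 6) - v = (-7/3*(-37) - 6) - 1*(-17/53) = (259/3 - 6) + 17/53 = 241/3 + 17/53 = 12824/159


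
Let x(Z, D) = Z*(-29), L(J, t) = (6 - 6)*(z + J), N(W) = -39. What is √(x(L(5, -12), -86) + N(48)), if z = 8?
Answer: I*√39 ≈ 6.245*I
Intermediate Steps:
L(J, t) = 0 (L(J, t) = (6 - 6)*(8 + J) = 0*(8 + J) = 0)
x(Z, D) = -29*Z
√(x(L(5, -12), -86) + N(48)) = √(-29*0 - 39) = √(0 - 39) = √(-39) = I*√39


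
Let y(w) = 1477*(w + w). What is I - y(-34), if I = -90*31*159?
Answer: -343174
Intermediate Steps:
y(w) = 2954*w (y(w) = 1477*(2*w) = 2954*w)
I = -443610 (I = -2790*159 = -443610)
I - y(-34) = -443610 - 2954*(-34) = -443610 - 1*(-100436) = -443610 + 100436 = -343174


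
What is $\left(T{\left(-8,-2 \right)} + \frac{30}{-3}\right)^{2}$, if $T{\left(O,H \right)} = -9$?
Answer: $361$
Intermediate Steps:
$\left(T{\left(-8,-2 \right)} + \frac{30}{-3}\right)^{2} = \left(-9 + \frac{30}{-3}\right)^{2} = \left(-9 + 30 \left(- \frac{1}{3}\right)\right)^{2} = \left(-9 - 10\right)^{2} = \left(-19\right)^{2} = 361$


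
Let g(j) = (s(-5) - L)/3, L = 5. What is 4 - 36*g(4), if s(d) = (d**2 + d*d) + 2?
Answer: -560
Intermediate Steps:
s(d) = 2 + 2*d**2 (s(d) = (d**2 + d**2) + 2 = 2*d**2 + 2 = 2 + 2*d**2)
g(j) = 47/3 (g(j) = ((2 + 2*(-5)**2) - 1*5)/3 = ((2 + 2*25) - 5)*(1/3) = ((2 + 50) - 5)*(1/3) = (52 - 5)*(1/3) = 47*(1/3) = 47/3)
4 - 36*g(4) = 4 - 36*47/3 = 4 - 564 = -560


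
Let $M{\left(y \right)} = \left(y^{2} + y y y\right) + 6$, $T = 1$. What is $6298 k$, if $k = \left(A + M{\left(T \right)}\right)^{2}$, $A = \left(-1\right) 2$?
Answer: $226728$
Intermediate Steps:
$M{\left(y \right)} = 6 + y^{2} + y^{3}$ ($M{\left(y \right)} = \left(y^{2} + y^{2} y\right) + 6 = \left(y^{2} + y^{3}\right) + 6 = 6 + y^{2} + y^{3}$)
$A = -2$
$k = 36$ ($k = \left(-2 + \left(6 + 1^{2} + 1^{3}\right)\right)^{2} = \left(-2 + \left(6 + 1 + 1\right)\right)^{2} = \left(-2 + 8\right)^{2} = 6^{2} = 36$)
$6298 k = 6298 \cdot 36 = 226728$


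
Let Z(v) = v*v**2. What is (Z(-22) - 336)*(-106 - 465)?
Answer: 6271864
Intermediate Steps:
Z(v) = v**3
(Z(-22) - 336)*(-106 - 465) = ((-22)**3 - 336)*(-106 - 465) = (-10648 - 336)*(-571) = -10984*(-571) = 6271864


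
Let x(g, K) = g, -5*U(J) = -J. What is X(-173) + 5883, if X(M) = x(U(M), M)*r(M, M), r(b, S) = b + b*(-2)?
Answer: -514/5 ≈ -102.80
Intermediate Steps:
U(J) = J/5 (U(J) = -(-1)*J/5 = J/5)
r(b, S) = -b (r(b, S) = b - 2*b = -b)
X(M) = -M²/5 (X(M) = (M/5)*(-M) = -M²/5)
X(-173) + 5883 = -⅕*(-173)² + 5883 = -⅕*29929 + 5883 = -29929/5 + 5883 = -514/5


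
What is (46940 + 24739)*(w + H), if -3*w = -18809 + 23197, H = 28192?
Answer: 1915931884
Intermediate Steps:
w = -4388/3 (w = -(-18809 + 23197)/3 = -⅓*4388 = -4388/3 ≈ -1462.7)
(46940 + 24739)*(w + H) = (46940 + 24739)*(-4388/3 + 28192) = 71679*(80188/3) = 1915931884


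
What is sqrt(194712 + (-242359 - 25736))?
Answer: I*sqrt(73383) ≈ 270.89*I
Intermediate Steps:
sqrt(194712 + (-242359 - 25736)) = sqrt(194712 - 268095) = sqrt(-73383) = I*sqrt(73383)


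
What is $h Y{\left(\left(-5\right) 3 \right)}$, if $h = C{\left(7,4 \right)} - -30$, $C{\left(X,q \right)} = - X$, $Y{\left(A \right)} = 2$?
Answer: $46$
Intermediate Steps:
$h = 23$ ($h = \left(-1\right) 7 - -30 = -7 + 30 = 23$)
$h Y{\left(\left(-5\right) 3 \right)} = 23 \cdot 2 = 46$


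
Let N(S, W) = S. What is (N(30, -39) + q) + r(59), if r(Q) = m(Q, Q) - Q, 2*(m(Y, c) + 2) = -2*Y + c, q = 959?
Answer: 1797/2 ≈ 898.50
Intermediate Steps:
m(Y, c) = -2 + c/2 - Y (m(Y, c) = -2 + (-2*Y + c)/2 = -2 + (c - 2*Y)/2 = -2 + (c/2 - Y) = -2 + c/2 - Y)
r(Q) = -2 - 3*Q/2 (r(Q) = (-2 + Q/2 - Q) - Q = (-2 - Q/2) - Q = -2 - 3*Q/2)
(N(30, -39) + q) + r(59) = (30 + 959) + (-2 - 3/2*59) = 989 + (-2 - 177/2) = 989 - 181/2 = 1797/2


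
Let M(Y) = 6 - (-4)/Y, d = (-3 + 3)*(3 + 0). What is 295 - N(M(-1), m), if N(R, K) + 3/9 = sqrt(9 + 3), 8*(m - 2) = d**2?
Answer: 886/3 - 2*sqrt(3) ≈ 291.87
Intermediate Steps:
d = 0 (d = 0*3 = 0)
M(Y) = 6 + 4/Y
m = 2 (m = 2 + (1/8)*0**2 = 2 + (1/8)*0 = 2 + 0 = 2)
N(R, K) = -1/3 + 2*sqrt(3) (N(R, K) = -1/3 + sqrt(9 + 3) = -1/3 + sqrt(12) = -1/3 + 2*sqrt(3))
295 - N(M(-1), m) = 295 - (-1/3 + 2*sqrt(3)) = 295 + (1/3 - 2*sqrt(3)) = 886/3 - 2*sqrt(3)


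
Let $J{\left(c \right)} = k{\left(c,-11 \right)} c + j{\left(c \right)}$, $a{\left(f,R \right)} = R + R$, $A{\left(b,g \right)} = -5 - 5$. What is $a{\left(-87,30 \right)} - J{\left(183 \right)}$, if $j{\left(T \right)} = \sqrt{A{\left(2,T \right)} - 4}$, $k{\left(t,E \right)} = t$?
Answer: $-33429 - i \sqrt{14} \approx -33429.0 - 3.7417 i$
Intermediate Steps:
$A{\left(b,g \right)} = -10$
$a{\left(f,R \right)} = 2 R$
$j{\left(T \right)} = i \sqrt{14}$ ($j{\left(T \right)} = \sqrt{-10 - 4} = \sqrt{-14} = i \sqrt{14}$)
$J{\left(c \right)} = c^{2} + i \sqrt{14}$ ($J{\left(c \right)} = c c + i \sqrt{14} = c^{2} + i \sqrt{14}$)
$a{\left(-87,30 \right)} - J{\left(183 \right)} = 2 \cdot 30 - \left(183^{2} + i \sqrt{14}\right) = 60 - \left(33489 + i \sqrt{14}\right) = -33429 - i \sqrt{14}$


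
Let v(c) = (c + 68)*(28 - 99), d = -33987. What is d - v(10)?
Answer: -28449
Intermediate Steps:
v(c) = -4828 - 71*c (v(c) = (68 + c)*(-71) = -4828 - 71*c)
d - v(10) = -33987 - (-4828 - 71*10) = -33987 - (-4828 - 710) = -33987 - 1*(-5538) = -33987 + 5538 = -28449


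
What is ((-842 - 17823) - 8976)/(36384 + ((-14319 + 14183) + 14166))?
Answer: -27641/50414 ≈ -0.54828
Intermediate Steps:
((-842 - 17823) - 8976)/(36384 + ((-14319 + 14183) + 14166)) = (-18665 - 8976)/(36384 + (-136 + 14166)) = -27641/(36384 + 14030) = -27641/50414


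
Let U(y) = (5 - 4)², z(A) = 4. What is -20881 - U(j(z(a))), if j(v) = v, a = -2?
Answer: -20882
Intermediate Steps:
U(y) = 1 (U(y) = 1² = 1)
-20881 - U(j(z(a))) = -20881 - 1*1 = -20881 - 1 = -20882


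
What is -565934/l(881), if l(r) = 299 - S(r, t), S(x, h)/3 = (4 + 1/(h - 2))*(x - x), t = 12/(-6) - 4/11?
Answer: -565934/299 ≈ -1892.8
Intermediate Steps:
t = -26/11 (t = 12*(-⅙) - 4*1/11 = -2 - 4/11 = -26/11 ≈ -2.3636)
S(x, h) = 0 (S(x, h) = 3*((4 + 1/(h - 2))*(x - x)) = 3*((4 + 1/(-2 + h))*0) = 3*0 = 0)
l(r) = 299 (l(r) = 299 - 1*0 = 299 + 0 = 299)
-565934/l(881) = -565934/299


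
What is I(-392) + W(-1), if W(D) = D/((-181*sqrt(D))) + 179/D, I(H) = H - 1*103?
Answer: -674 - I/181 ≈ -674.0 - 0.0055249*I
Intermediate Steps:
I(H) = -103 + H (I(H) = H - 103 = -103 + H)
W(D) = 179/D - sqrt(D)/181 (W(D) = D*(-1/(181*sqrt(D))) + 179/D = -sqrt(D)/181 + 179/D = 179/D - sqrt(D)/181)
I(-392) + W(-1) = (-103 - 392) + (1/181)*(32399 - (-1)**(3/2))/(-1) = -495 + (1/181)*(-1)*(32399 - (-1)*I) = -495 + (1/181)*(-1)*(32399 + I) = -495 + (-179 - I/181) = -674 - I/181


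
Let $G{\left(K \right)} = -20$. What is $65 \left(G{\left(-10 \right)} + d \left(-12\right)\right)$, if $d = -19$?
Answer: $13520$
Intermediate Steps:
$65 \left(G{\left(-10 \right)} + d \left(-12\right)\right) = 65 \left(-20 - -228\right) = 65 \left(-20 + 228\right) = 65 \cdot 208 = 13520$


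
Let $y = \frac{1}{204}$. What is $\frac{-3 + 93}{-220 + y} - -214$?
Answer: $\frac{9585746}{44879} \approx 213.59$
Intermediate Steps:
$y = \frac{1}{204} \approx 0.004902$
$\frac{-3 + 93}{-220 + y} - -214 = \frac{-3 + 93}{-220 + \frac{1}{204}} - -214 = \frac{90}{- \frac{44879}{204}} + 214 = 90 \left(- \frac{204}{44879}\right) + 214 = - \frac{18360}{44879} + 214 = \frac{9585746}{44879}$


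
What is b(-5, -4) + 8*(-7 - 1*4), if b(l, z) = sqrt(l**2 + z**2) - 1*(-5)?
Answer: -83 + sqrt(41) ≈ -76.597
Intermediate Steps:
b(l, z) = 5 + sqrt(l**2 + z**2) (b(l, z) = sqrt(l**2 + z**2) + 5 = 5 + sqrt(l**2 + z**2))
b(-5, -4) + 8*(-7 - 1*4) = (5 + sqrt((-5)**2 + (-4)**2)) + 8*(-7 - 1*4) = (5 + sqrt(25 + 16)) + 8*(-7 - 4) = (5 + sqrt(41)) + 8*(-11) = (5 + sqrt(41)) - 88 = -83 + sqrt(41)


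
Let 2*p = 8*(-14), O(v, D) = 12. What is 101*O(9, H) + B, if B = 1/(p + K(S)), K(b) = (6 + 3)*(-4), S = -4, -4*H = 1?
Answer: 111503/92 ≈ 1212.0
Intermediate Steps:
H = -¼ (H = -¼*1 = -¼ ≈ -0.25000)
K(b) = -36 (K(b) = 9*(-4) = -36)
p = -56 (p = (8*(-14))/2 = (½)*(-112) = -56)
B = -1/92 (B = 1/(-56 - 36) = 1/(-92) = -1/92 ≈ -0.010870)
101*O(9, H) + B = 101*12 - 1/92 = 1212 - 1/92 = 111503/92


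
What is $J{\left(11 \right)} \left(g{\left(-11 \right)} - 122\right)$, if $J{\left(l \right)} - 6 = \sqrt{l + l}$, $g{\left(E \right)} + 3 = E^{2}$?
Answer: $-24 - 4 \sqrt{22} \approx -42.762$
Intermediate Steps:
$g{\left(E \right)} = -3 + E^{2}$
$J{\left(l \right)} = 6 + \sqrt{2} \sqrt{l}$ ($J{\left(l \right)} = 6 + \sqrt{l + l} = 6 + \sqrt{2 l} = 6 + \sqrt{2} \sqrt{l}$)
$J{\left(11 \right)} \left(g{\left(-11 \right)} - 122\right) = \left(6 + \sqrt{2} \sqrt{11}\right) \left(\left(-3 + \left(-11\right)^{2}\right) - 122\right) = \left(6 + \sqrt{22}\right) \left(\left(-3 + 121\right) - 122\right) = \left(6 + \sqrt{22}\right) \left(118 - 122\right) = \left(6 + \sqrt{22}\right) \left(-4\right) = -24 - 4 \sqrt{22}$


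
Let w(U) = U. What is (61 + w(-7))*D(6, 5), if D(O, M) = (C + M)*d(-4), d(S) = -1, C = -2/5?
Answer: -1242/5 ≈ -248.40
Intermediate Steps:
C = -2/5 (C = -2*1/5 = -2/5 ≈ -0.40000)
D(O, M) = 2/5 - M (D(O, M) = (-2/5 + M)*(-1) = 2/5 - M)
(61 + w(-7))*D(6, 5) = (61 - 7)*(2/5 - 1*5) = 54*(2/5 - 5) = 54*(-23/5) = -1242/5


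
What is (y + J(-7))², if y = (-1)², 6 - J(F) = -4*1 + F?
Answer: 324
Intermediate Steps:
J(F) = 10 - F (J(F) = 6 - (-4*1 + F) = 6 - (-4 + F) = 6 + (4 - F) = 10 - F)
y = 1
(y + J(-7))² = (1 + (10 - 1*(-7)))² = (1 + (10 + 7))² = (1 + 17)² = 18² = 324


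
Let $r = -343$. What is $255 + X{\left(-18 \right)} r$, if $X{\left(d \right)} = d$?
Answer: $6429$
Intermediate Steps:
$255 + X{\left(-18 \right)} r = 255 - -6174 = 255 + 6174 = 6429$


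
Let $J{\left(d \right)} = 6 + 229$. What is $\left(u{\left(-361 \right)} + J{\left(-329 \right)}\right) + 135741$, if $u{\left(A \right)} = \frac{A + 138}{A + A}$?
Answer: $\frac{98174895}{722} \approx 1.3598 \cdot 10^{5}$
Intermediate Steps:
$u{\left(A \right)} = \frac{138 + A}{2 A}$
$J{\left(d \right)} = 235$
$\left(u{\left(-361 \right)} + J{\left(-329 \right)}\right) + 135741 = \left(\frac{138 - 361}{2 \left(-361\right)} + 235\right) + 135741 = \left(\frac{1}{2} \left(- \frac{1}{361}\right) \left(-223\right) + 235\right) + 135741 = \left(\frac{223}{722} + 235\right) + 135741 = \frac{169893}{722} + 135741 = \frac{98174895}{722}$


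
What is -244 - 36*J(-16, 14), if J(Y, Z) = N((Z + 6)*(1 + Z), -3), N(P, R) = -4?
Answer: -100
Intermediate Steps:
J(Y, Z) = -4
-244 - 36*J(-16, 14) = -244 - 36*(-4) = -244 + 144 = -100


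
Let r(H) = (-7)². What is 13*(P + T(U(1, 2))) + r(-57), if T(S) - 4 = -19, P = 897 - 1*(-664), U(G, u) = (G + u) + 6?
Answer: 20147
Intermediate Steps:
U(G, u) = 6 + G + u
P = 1561 (P = 897 + 664 = 1561)
T(S) = -15 (T(S) = 4 - 19 = -15)
r(H) = 49
13*(P + T(U(1, 2))) + r(-57) = 13*(1561 - 15) + 49 = 13*1546 + 49 = 20098 + 49 = 20147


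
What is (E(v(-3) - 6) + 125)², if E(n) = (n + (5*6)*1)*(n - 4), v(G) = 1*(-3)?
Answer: 21904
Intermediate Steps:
v(G) = -3
E(n) = (-4 + n)*(30 + n) (E(n) = (n + 30*1)*(-4 + n) = (n + 30)*(-4 + n) = (30 + n)*(-4 + n) = (-4 + n)*(30 + n))
(E(v(-3) - 6) + 125)² = ((-120 + (-3 - 6)² + 26*(-3 - 6)) + 125)² = ((-120 + (-9)² + 26*(-9)) + 125)² = ((-120 + 81 - 234) + 125)² = (-273 + 125)² = (-148)² = 21904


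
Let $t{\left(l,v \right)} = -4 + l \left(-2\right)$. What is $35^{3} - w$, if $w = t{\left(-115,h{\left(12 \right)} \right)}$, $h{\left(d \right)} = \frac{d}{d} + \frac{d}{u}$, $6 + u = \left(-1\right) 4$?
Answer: $42649$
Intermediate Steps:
$u = -10$ ($u = -6 - 4 = -10$)
$h{\left(d \right)} = 1 - \frac{d}{10}$ ($h{\left(d \right)} = \frac{d}{d} + \frac{d}{-10} = 1 + d \left(- \frac{1}{10}\right) = 1 - \frac{d}{10}$)
$t{\left(l,v \right)} = -4 - 2 l$
$w = 226$ ($w = -4 - -230 = -4 + 230 = 226$)
$35^{3} - w = 35^{3} - 226 = 42875 - 226 = 42649$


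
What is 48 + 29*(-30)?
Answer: -822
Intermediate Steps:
48 + 29*(-30) = 48 - 870 = -822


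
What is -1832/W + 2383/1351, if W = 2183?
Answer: 2727057/2949233 ≈ 0.92467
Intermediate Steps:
-1832/W + 2383/1351 = -1832/2183 + 2383/1351 = 2727057/2949233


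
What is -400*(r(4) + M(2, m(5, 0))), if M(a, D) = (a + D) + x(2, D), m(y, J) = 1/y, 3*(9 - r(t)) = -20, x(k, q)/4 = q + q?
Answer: -23360/3 ≈ -7786.7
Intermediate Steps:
x(k, q) = 8*q (x(k, q) = 4*(q + q) = 4*(2*q) = 8*q)
r(t) = 47/3 (r(t) = 9 - ⅓*(-20) = 9 + 20/3 = 47/3)
M(a, D) = a + 9*D (M(a, D) = (a + D) + 8*D = (D + a) + 8*D = a + 9*D)
-400*(r(4) + M(2, m(5, 0))) = -400*(47/3 + (2 + 9/5)) = -400*(47/3 + 19/5) = -400*292/15 = -23360/3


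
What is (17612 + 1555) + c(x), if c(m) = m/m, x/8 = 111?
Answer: 19168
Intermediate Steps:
x = 888 (x = 8*111 = 888)
c(m) = 1
(17612 + 1555) + c(x) = (17612 + 1555) + 1 = 19167 + 1 = 19168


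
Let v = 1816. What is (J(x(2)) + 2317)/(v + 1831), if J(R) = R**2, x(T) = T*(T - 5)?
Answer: 2353/3647 ≈ 0.64519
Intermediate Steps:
x(T) = T*(-5 + T)
(J(x(2)) + 2317)/(v + 1831) = ((2*(-5 + 2))**2 + 2317)/(1816 + 1831) = ((2*(-3))**2 + 2317)/3647 = ((-6)**2 + 2317)*(1/3647) = (36 + 2317)*(1/3647) = 2353*(1/3647) = 2353/3647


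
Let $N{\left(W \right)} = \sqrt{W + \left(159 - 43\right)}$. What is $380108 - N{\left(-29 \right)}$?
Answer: $380108 - \sqrt{87} \approx 3.801 \cdot 10^{5}$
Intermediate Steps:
$N{\left(W \right)} = \sqrt{116 + W}$ ($N{\left(W \right)} = \sqrt{W + 116} = \sqrt{116 + W}$)
$380108 - N{\left(-29 \right)} = 380108 - \sqrt{116 - 29} = 380108 - \sqrt{87}$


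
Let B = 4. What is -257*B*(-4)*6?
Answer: 24672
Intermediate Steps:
-257*B*(-4)*6 = -257*4*(-4)*6 = -(-4112)*6 = -257*(-96) = 24672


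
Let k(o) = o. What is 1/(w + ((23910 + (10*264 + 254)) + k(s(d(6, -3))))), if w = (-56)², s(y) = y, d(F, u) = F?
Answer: 1/29946 ≈ 3.3393e-5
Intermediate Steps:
w = 3136
1/(w + ((23910 + (10*264 + 254)) + k(s(d(6, -3))))) = 1/(3136 + ((23910 + (10*264 + 254)) + 6)) = 1/(3136 + ((23910 + (2640 + 254)) + 6)) = 1/(3136 + ((23910 + 2894) + 6)) = 1/(3136 + (26804 + 6)) = 1/(3136 + 26810) = 1/29946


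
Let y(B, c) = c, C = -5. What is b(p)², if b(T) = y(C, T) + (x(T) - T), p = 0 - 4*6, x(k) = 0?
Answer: 0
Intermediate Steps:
p = -24 (p = 0 - 24 = -24)
b(T) = 0 (b(T) = T + (0 - T) = T - T = 0)
b(p)² = 0² = 0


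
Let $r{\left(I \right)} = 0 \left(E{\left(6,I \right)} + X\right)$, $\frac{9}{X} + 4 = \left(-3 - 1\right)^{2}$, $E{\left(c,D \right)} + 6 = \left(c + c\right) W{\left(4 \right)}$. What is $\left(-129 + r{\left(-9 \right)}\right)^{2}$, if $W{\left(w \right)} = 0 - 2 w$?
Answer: $16641$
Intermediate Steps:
$W{\left(w \right)} = - 2 w$
$E{\left(c,D \right)} = -6 - 16 c$ ($E{\left(c,D \right)} = -6 + \left(c + c\right) \left(\left(-2\right) 4\right) = -6 + 2 c \left(-8\right) = -6 - 16 c$)
$X = \frac{3}{4}$ ($X = \frac{9}{-4 + \left(-3 - 1\right)^{2}} = \frac{9}{-4 + \left(-4\right)^{2}} = \frac{9}{-4 + 16} = \frac{9}{12} = 9 \cdot \frac{1}{12} = \frac{3}{4} \approx 0.75$)
$r{\left(I \right)} = 0$ ($r{\left(I \right)} = 0 \left(\left(-6 - 96\right) + \frac{3}{4}\right) = 0 \left(-102 + \frac{3}{4}\right) = 0 \left(- \frac{405}{4}\right) = 0$)
$\left(-129 + r{\left(-9 \right)}\right)^{2} = \left(-129 + 0\right)^{2} = \left(-129\right)^{2} = 16641$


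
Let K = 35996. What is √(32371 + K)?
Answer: √68367 ≈ 261.47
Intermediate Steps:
√(32371 + K) = √(32371 + 35996) = √68367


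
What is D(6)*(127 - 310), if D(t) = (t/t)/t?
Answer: -61/2 ≈ -30.500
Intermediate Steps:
D(t) = 1/t
D(6)*(127 - 310) = (127 - 310)/6 = (1/6)*(-183) = -61/2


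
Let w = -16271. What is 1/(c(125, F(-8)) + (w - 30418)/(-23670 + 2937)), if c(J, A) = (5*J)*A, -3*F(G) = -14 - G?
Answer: 6911/8654313 ≈ 0.00079856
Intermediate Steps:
F(G) = 14/3 + G/3 (F(G) = -(-14 - G)/3 = 14/3 + G/3)
c(J, A) = 5*A*J
1/(c(125, F(-8)) + (w - 30418)/(-23670 + 2937)) = 1/(5*(14/3 + (⅓)*(-8))*125 + (-16271 - 30418)/(-23670 + 2937)) = 1/(5*(14/3 - 8/3)*125 - 46689/(-20733)) = 1/(5*2*125 - 46689*(-1/20733)) = 1/(1250 + 15563/6911) = 1/(8654313/6911) = 6911/8654313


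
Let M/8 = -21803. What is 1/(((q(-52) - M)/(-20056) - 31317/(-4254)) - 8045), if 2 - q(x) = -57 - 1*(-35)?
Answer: -3554926/28604130005 ≈ -0.00012428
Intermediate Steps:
M = -174424 (M = 8*(-21803) = -174424)
q(x) = 24 (q(x) = 2 - (-57 - 1*(-35)) = 2 - (-57 + 35) = 2 - 1*(-22) = 2 + 22 = 24)
1/(((q(-52) - M)/(-20056) - 31317/(-4254)) - 8045) = 1/(((24 - 1*(-174424))/(-20056) - 31317/(-4254)) - 8045) = 1/(((24 + 174424)*(-1/20056) - 31317*(-1/4254)) - 8045) = 1/((174448*(-1/20056) + 10439/1418) - 8045) = 1/((-21806/2507 + 10439/1418) - 8045) = 1/(-4750335/3554926 - 8045) = 1/(-28604130005/3554926) = -3554926/28604130005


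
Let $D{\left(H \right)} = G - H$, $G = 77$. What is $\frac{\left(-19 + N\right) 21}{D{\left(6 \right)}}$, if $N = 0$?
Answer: $- \frac{399}{71} \approx -5.6197$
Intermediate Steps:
$D{\left(H \right)} = 77 - H$
$\frac{\left(-19 + N\right) 21}{D{\left(6 \right)}} = \frac{\left(-19 + 0\right) 21}{77 - 6} = \frac{\left(-19\right) 21}{77 - 6} = - \frac{399}{71}$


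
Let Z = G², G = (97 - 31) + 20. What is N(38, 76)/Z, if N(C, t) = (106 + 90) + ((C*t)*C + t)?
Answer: 27504/1849 ≈ 14.875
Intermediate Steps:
G = 86 (G = 66 + 20 = 86)
N(C, t) = 196 + t + t*C² (N(C, t) = 196 + (t*C² + t) = 196 + (t + t*C²) = 196 + t + t*C²)
Z = 7396 (Z = 86² = 7396)
N(38, 76)/Z = (196 + 76 + 76*38²)/7396 = (196 + 76 + 76*1444)*(1/7396) = (196 + 76 + 109744)*(1/7396) = 110016*(1/7396) = 27504/1849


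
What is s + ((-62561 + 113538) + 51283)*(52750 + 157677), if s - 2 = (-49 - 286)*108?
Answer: 21518228842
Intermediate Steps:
s = -36178 (s = 2 + (-49 - 286)*108 = 2 - 335*108 = 2 - 36180 = -36178)
s + ((-62561 + 113538) + 51283)*(52750 + 157677) = -36178 + ((-62561 + 113538) + 51283)*(52750 + 157677) = -36178 + (50977 + 51283)*210427 = -36178 + 102260*210427 = -36178 + 21518265020 = 21518228842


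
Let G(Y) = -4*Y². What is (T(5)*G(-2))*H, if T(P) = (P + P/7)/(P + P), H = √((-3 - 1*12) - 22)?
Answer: -64*I*√37/7 ≈ -55.614*I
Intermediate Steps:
H = I*√37 (H = √((-3 - 12) - 22) = √(-15 - 22) = √(-37) = I*√37 ≈ 6.0828*I)
T(P) = 4/7 (T(P) = (P + P*(⅐))/((2*P)) = (P + P/7)*(1/(2*P)) = (8*P/7)*(1/(2*P)) = 4/7)
(T(5)*G(-2))*H = (4*(-4*(-2)²)/7)*(I*√37) = (4*(-4*4)/7)*(I*√37) = ((4/7)*(-16))*(I*√37) = -64*I*√37/7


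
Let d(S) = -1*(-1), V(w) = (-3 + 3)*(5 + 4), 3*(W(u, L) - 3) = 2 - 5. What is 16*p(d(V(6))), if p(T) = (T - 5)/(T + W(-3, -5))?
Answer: -64/3 ≈ -21.333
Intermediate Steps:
W(u, L) = 2 (W(u, L) = 3 + (2 - 5)/3 = 3 + (1/3)*(-3) = 3 - 1 = 2)
V(w) = 0 (V(w) = 0*9 = 0)
d(S) = 1
p(T) = (-5 + T)/(2 + T) (p(T) = (T - 5)/(T + 2) = (-5 + T)/(2 + T))
16*p(d(V(6))) = 16*((-5 + 1)/(2 + 1)) = 16*(-4/3) = -64/3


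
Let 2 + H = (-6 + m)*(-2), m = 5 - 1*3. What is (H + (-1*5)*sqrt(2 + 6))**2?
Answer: 236 - 120*sqrt(2) ≈ 66.294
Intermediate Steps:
m = 2 (m = 5 - 3 = 2)
H = 6 (H = -2 + (-6 + 2)*(-2) = -2 - 4*(-2) = -2 + 8 = 6)
(H + (-1*5)*sqrt(2 + 6))**2 = (6 + (-1*5)*sqrt(2 + 6))**2 = (6 - 10*sqrt(2))**2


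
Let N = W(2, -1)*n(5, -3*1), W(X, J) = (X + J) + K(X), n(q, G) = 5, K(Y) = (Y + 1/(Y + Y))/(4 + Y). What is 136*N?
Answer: 935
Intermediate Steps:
K(Y) = (Y + 1/(2*Y))/(4 + Y)
W(X, J) = J + X + (½ + X²)/(X*(4 + X)) (W(X, J) = (X + J) + (½ + X²)/(X*(4 + X)) = (J + X) + (½ + X²)/(X*(4 + X)) = J + X + (½ + X²)/(X*(4 + X)))
N = 55/8 (N = ((½ + 2² + 2*(4 + 2)*(-1 + 2))/(2*(4 + 2)))*5 = ((½)*(½ + 4 + 2*6*1)/6)*5 = ((½)*(⅙)*(½ + 4 + 12))*5 = ((½)*(⅙)*(33/2))*5 = (11/8)*5 = 55/8 ≈ 6.8750)
136*N = 136*(55/8) = 935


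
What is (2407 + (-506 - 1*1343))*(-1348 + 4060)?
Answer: 1513296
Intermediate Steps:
(2407 + (-506 - 1*1343))*(-1348 + 4060) = (2407 + (-506 - 1343))*2712 = (2407 - 1849)*2712 = 558*2712 = 1513296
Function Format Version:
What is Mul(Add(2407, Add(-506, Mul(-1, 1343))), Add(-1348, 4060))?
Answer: 1513296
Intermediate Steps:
Mul(Add(2407, Add(-506, Mul(-1, 1343))), Add(-1348, 4060)) = Mul(Add(2407, Add(-506, -1343)), 2712) = Mul(Add(2407, -1849), 2712) = Mul(558, 2712) = 1513296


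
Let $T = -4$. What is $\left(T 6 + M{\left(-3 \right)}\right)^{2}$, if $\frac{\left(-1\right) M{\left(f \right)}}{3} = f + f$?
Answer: $36$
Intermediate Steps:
$M{\left(f \right)} = - 6 f$ ($M{\left(f \right)} = - 3 \left(f + f\right) = - 3 \cdot 2 f = - 6 f$)
$\left(T 6 + M{\left(-3 \right)}\right)^{2} = \left(\left(-4\right) 6 - -18\right)^{2} = \left(-24 + 18\right)^{2} = \left(-6\right)^{2} = 36$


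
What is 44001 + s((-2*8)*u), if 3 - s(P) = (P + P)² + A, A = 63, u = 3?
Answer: 34725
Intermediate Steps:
s(P) = -60 - 4*P² (s(P) = 3 - ((P + P)² + 63) = 3 - ((2*P)² + 63) = 3 - (4*P² + 63) = 3 - (63 + 4*P²) = 3 + (-63 - 4*P²) = -60 - 4*P²)
44001 + s((-2*8)*u) = 44001 + (-60 - 4*(-2*8*3)²) = 44001 + (-60 - 4*(-16*3)²) = 44001 + (-60 - 4*(-48)²) = 44001 + (-60 - 4*2304) = 44001 + (-60 - 9216) = 44001 - 9276 = 34725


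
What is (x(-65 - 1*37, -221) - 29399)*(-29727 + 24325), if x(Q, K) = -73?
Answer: 159207744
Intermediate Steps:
(x(-65 - 1*37, -221) - 29399)*(-29727 + 24325) = (-73 - 29399)*(-29727 + 24325) = -29472*(-5402) = 159207744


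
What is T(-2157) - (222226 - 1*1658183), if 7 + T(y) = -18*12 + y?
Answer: 1433577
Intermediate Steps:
T(y) = -223 + y (T(y) = -7 + (-18*12 + y) = -7 + (-216 + y) = -223 + y)
T(-2157) - (222226 - 1*1658183) = (-223 - 2157) - (222226 - 1*1658183) = -2380 - (222226 - 1658183) = -2380 - 1*(-1435957) = -2380 + 1435957 = 1433577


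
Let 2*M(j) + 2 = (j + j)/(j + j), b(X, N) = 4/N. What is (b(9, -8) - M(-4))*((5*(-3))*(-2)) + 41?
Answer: 41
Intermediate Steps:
M(j) = -½ (M(j) = -1 + ((j + j)/(j + j))/2 = -1 + ((2*j)/((2*j)))/2 = -1 + ((2*j)*(1/(2*j)))/2 = -1 + (½)*1 = -1 + ½ = -½)
(b(9, -8) - M(-4))*((5*(-3))*(-2)) + 41 = (4/(-8) - 1*(-½))*((5*(-3))*(-2)) + 41 = (4*(-⅛) + ½)*(-15*(-2)) + 41 = (-½ + ½)*30 + 41 = 0*30 + 41 = 0 + 41 = 41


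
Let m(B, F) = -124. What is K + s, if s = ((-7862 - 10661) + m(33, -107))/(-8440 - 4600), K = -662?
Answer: -8613833/13040 ≈ -660.57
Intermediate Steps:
s = 18647/13040 (s = ((-7862 - 10661) - 124)/(-8440 - 4600) = (-18523 - 124)/(-13040) = -18647*(-1/13040) = 18647/13040 ≈ 1.4300)
K + s = -662 + 18647/13040 = -8613833/13040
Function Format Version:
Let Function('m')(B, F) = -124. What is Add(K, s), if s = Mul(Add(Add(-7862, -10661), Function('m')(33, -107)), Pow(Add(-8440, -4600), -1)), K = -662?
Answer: Rational(-8613833, 13040) ≈ -660.57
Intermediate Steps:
s = Rational(18647, 13040) (s = Mul(Add(Add(-7862, -10661), -124), Pow(Add(-8440, -4600), -1)) = Mul(Add(-18523, -124), Pow(-13040, -1)) = Mul(-18647, Rational(-1, 13040)) = Rational(18647, 13040) ≈ 1.4300)
Add(K, s) = Add(-662, Rational(18647, 13040)) = Rational(-8613833, 13040)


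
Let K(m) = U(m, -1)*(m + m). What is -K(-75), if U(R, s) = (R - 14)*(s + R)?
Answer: 1014600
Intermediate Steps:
U(R, s) = (-14 + R)*(R + s)
K(m) = 2*m*(14 + m² - 15*m) (K(m) = (m² - 14*m - 14*(-1) + m*(-1))*(m + m) = (m² - 14*m + 14 - m)*(2*m) = (14 + m² - 15*m)*(2*m) = 2*m*(14 + m² - 15*m))
-K(-75) = -2*(-75)*(14 + (-75)² - 15*(-75)) = -2*(-75)*(14 + 5625 + 1125) = -2*(-75)*6764 = -1*(-1014600) = 1014600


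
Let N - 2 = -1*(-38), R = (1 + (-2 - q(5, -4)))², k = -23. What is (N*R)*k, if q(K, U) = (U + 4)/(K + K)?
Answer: -920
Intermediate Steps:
q(K, U) = (4 + U)/(2*K) (q(K, U) = (4 + U)/((2*K)) = (4 + U)*(1/(2*K)) = (4 + U)/(2*K))
R = 1 (R = (1 + (-2 - (4 - 4)/(2*5)))² = (1 + (-2 - 0/(2*5)))² = (1 + (-2 - 1*0))² = (1 + (-2 + 0))² = (1 - 2)² = (-1)² = 1)
N = 40 (N = 2 - 1*(-38) = 2 + 38 = 40)
(N*R)*k = (40*1)*(-23) = 40*(-23) = -920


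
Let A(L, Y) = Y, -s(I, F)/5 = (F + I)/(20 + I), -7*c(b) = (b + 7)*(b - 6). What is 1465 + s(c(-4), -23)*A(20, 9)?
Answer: 50989/34 ≈ 1499.7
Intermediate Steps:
c(b) = -(-6 + b)*(7 + b)/7 (c(b) = -(b + 7)*(b - 6)/7 = -(7 + b)*(-6 + b)/7 = -(-6 + b)*(7 + b)/7)
s(I, F) = -5*(F + I)/(20 + I)
1465 + s(c(-4), -23)*A(20, 9) = 1465 + (5*(-1*(-23) - (6 - 1/7*(-4) - 1/7*(-4)**2))/(20 + (6 - 1/7*(-4) - 1/7*(-4)**2)))*9 = 1465 + (5*(23 - (6 + 4/7 - 1/7*16))/(20 + (6 + 4/7 - 1/7*16)))*9 = 1465 + (5*(23 - (6 + 4/7 - 16/7))/(20 + (6 + 4/7 - 16/7)))*9 = 1465 + (5*(23 - 1*30/7)/(20 + 30/7))*9 = 1465 + (5*(23 - 30/7)/(170/7))*9 = 1465 + (5*(7/170)*(131/7))*9 = 1465 + (131/34)*9 = 1465 + 1179/34 = 50989/34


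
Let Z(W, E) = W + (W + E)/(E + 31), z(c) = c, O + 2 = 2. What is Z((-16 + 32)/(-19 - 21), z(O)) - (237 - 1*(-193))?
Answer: -66714/155 ≈ -430.41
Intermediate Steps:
O = 0 (O = -2 + 2 = 0)
Z(W, E) = W + (E + W)/(31 + E)
Z((-16 + 32)/(-19 - 21), z(O)) - (237 - 1*(-193)) = (0 + 32*((-16 + 32)/(-19 - 21)) + 0*((-16 + 32)/(-19 - 21)))/(31 + 0) - (237 - 1*(-193)) = (0 + 32*(16/(-40)) + 0*(16/(-40)))/31 - (237 + 193) = (0 + 32*(16*(-1/40)) + 0*(16*(-1/40)))/31 - 1*430 = (0 + 32*(-⅖) + 0*(-⅖))/31 - 430 = (0 - 64/5 + 0)/31 - 430 = (1/31)*(-64/5) - 430 = -64/155 - 430 = -66714/155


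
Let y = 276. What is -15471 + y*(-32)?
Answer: -24303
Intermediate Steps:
-15471 + y*(-32) = -15471 + 276*(-32) = -15471 - 8832 = -24303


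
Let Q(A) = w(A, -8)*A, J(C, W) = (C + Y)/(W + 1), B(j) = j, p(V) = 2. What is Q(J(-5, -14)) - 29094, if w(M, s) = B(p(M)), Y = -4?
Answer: -378204/13 ≈ -29093.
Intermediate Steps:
J(C, W) = (-4 + C)/(1 + W) (J(C, W) = (C - 4)/(W + 1) = (-4 + C)/(1 + W))
w(M, s) = 2
Q(A) = 2*A
Q(J(-5, -14)) - 29094 = 2*((-4 - 5)/(1 - 14)) - 29094 = 2*(-9/(-13)) - 29094 = 2*(-1/13*(-9)) - 29094 = 2*(9/13) - 29094 = 18/13 - 29094 = -378204/13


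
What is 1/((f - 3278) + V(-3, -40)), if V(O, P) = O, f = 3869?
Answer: 1/588 ≈ 0.0017007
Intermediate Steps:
1/((f - 3278) + V(-3, -40)) = 1/((3869 - 3278) - 3) = 1/(591 - 3) = 1/588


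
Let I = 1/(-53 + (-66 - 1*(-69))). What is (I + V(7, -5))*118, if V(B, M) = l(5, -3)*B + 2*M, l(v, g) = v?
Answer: 73691/25 ≈ 2947.6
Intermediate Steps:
V(B, M) = 2*M + 5*B (V(B, M) = 5*B + 2*M = 2*M + 5*B)
I = -1/50 (I = 1/(-53 + (-66 + 69)) = 1/(-53 + 3) = 1/(-50) = -1/50 ≈ -0.020000)
(I + V(7, -5))*118 = (-1/50 + (2*(-5) + 5*7))*118 = (-1/50 + (-10 + 35))*118 = (-1/50 + 25)*118 = (1249/50)*118 = 73691/25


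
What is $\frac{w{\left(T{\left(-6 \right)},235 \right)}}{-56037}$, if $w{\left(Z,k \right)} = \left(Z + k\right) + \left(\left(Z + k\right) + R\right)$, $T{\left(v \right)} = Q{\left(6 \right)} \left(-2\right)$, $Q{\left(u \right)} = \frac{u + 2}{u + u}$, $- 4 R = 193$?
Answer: $- \frac{5029}{672444} \approx -0.0074787$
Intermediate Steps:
$R = - \frac{193}{4}$ ($R = \left(- \frac{1}{4}\right) 193 = - \frac{193}{4} \approx -48.25$)
$Q{\left(u \right)} = \frac{2 + u}{2 u}$
$T{\left(v \right)} = - \frac{4}{3}$ ($T{\left(v \right)} = \frac{2 + 6}{2 \cdot 6} \left(-2\right) = \frac{1}{2} \cdot \frac{1}{6} \cdot 8 \left(-2\right) = \frac{2}{3} \left(-2\right) = - \frac{4}{3}$)
$w{\left(Z,k \right)} = - \frac{193}{4} + 2 Z + 2 k$ ($w{\left(Z,k \right)} = \left(Z + k\right) - \left(\frac{193}{4} - Z - k\right) = \left(Z + k\right) + \left(- \frac{193}{4} + Z + k\right) = - \frac{193}{4} + 2 Z + 2 k$)
$\frac{w{\left(T{\left(-6 \right)},235 \right)}}{-56037} = \frac{- \frac{193}{4} + 2 \left(- \frac{4}{3}\right) + 2 \cdot 235}{-56037} = \left(- \frac{193}{4} - \frac{8}{3} + 470\right) \left(- \frac{1}{56037}\right) = \frac{5029}{12} \left(- \frac{1}{56037}\right) = - \frac{5029}{672444}$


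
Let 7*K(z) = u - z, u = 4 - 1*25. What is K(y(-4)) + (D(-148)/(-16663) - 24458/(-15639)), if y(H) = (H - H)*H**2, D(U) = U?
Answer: -371919745/260592657 ≈ -1.4272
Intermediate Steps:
u = -21 (u = 4 - 25 = -21)
y(H) = 0 (y(H) = 0*H**2 = 0)
K(z) = -3 - z/7 (K(z) = (-21 - z)/7 = -3 - z/7)
K(y(-4)) + (D(-148)/(-16663) - 24458/(-15639)) = (-3 - 1/7*0) + (-148/(-16663) - 24458/(-15639)) = (-3 + 0) + (-148*(-1/16663) - 24458*(-1/15639)) = -3 + (148/16663 + 24458/15639) = -3 + 409858226/260592657 = -371919745/260592657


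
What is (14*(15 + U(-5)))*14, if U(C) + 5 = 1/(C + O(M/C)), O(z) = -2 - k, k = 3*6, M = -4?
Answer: 48804/25 ≈ 1952.2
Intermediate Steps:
k = 18
O(z) = -20 (O(z) = -2 - 1*18 = -2 - 18 = -20)
U(C) = -5 + 1/(-20 + C) (U(C) = -5 + 1/(C - 20) = -5 + 1/(-20 + C))
(14*(15 + U(-5)))*14 = (14*(15 + (101 - 5*(-5))/(-20 - 5)))*14 = (14*(15 + (101 + 25)/(-25)))*14 = (14*(15 - 1/25*126))*14 = (14*(15 - 126/25))*14 = (14*(249/25))*14 = (3486/25)*14 = 48804/25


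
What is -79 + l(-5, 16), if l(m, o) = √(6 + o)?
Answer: -79 + √22 ≈ -74.310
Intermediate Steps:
-79 + l(-5, 16) = -79 + √(6 + 16) = -79 + √22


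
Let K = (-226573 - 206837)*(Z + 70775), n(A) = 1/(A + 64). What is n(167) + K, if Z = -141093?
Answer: 7040077131781/231 ≈ 3.0477e+10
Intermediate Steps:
n(A) = 1/(64 + A)
K = 30476524380 (K = (-226573 - 206837)*(-141093 + 70775) = -433410*(-70318) = 30476524380)
n(167) + K = 1/(64 + 167) + 30476524380 = 1/231 + 30476524380 = 7040077131781/231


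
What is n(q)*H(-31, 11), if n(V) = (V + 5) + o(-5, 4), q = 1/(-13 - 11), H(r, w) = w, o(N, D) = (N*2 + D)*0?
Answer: 1309/24 ≈ 54.542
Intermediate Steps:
o(N, D) = 0 (o(N, D) = (2*N + D)*0 = (D + 2*N)*0 = 0)
q = -1/24 (q = 1/(-24) = -1/24 ≈ -0.041667)
n(V) = 5 + V (n(V) = (V + 5) + 0 = (5 + V) + 0 = 5 + V)
n(q)*H(-31, 11) = (5 - 1/24)*11 = (119/24)*11 = 1309/24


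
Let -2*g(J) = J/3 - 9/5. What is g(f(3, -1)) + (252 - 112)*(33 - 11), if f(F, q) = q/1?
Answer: 46216/15 ≈ 3081.1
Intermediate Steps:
f(F, q) = q (f(F, q) = q*1 = q)
g(J) = 9/10 - J/6 (g(J) = -(J/3 - 9/5)/2 = -(-9/5 + J/3)/2 = 9/10 - J/6)
g(f(3, -1)) + (252 - 112)*(33 - 11) = (9/10 - ⅙*(-1)) + (252 - 112)*(33 - 11) = (9/10 + ⅙) + 140*22 = 16/15 + 3080 = 46216/15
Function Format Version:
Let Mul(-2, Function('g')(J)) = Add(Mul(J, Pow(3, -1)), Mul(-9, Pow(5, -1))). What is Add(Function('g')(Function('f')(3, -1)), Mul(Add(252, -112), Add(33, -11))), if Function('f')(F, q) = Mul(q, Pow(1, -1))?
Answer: Rational(46216, 15) ≈ 3081.1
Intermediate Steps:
Function('f')(F, q) = q (Function('f')(F, q) = Mul(q, 1) = q)
Function('g')(J) = Add(Rational(9, 10), Mul(Rational(-1, 6), J)) (Function('g')(J) = Mul(Rational(-1, 2), Add(Mul(J, Pow(3, -1)), Mul(-9, Pow(5, -1)))) = Mul(Rational(-1, 2), Add(Mul(J, Rational(1, 3)), Mul(-9, Rational(1, 5)))) = Mul(Rational(-1, 2), Add(Mul(Rational(1, 3), J), Rational(-9, 5))) = Mul(Rational(-1, 2), Add(Rational(-9, 5), Mul(Rational(1, 3), J))) = Add(Rational(9, 10), Mul(Rational(-1, 6), J)))
Add(Function('g')(Function('f')(3, -1)), Mul(Add(252, -112), Add(33, -11))) = Add(Add(Rational(9, 10), Mul(Rational(-1, 6), -1)), Mul(Add(252, -112), Add(33, -11))) = Add(Add(Rational(9, 10), Rational(1, 6)), Mul(140, 22)) = Add(Rational(16, 15), 3080) = Rational(46216, 15)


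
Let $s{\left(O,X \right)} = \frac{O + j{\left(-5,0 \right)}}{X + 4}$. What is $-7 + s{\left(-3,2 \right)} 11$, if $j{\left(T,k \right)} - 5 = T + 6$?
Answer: $- \frac{3}{2} \approx -1.5$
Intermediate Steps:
$j{\left(T,k \right)} = 11 + T$ ($j{\left(T,k \right)} = 5 + \left(T + 6\right) = 5 + \left(6 + T\right) = 11 + T$)
$s{\left(O,X \right)} = \frac{6 + O}{4 + X}$ ($s{\left(O,X \right)} = \frac{O + \left(11 - 5\right)}{X + 4} = \frac{O + 6}{4 + X} = \frac{6 + O}{4 + X}$)
$-7 + s{\left(-3,2 \right)} 11 = -7 + \frac{6 - 3}{4 + 2} \cdot 11 = -7 + \frac{1}{6} \cdot 3 \cdot 11 = -7 + \frac{1}{2} \cdot 11 = -7 + \frac{11}{2} = - \frac{3}{2}$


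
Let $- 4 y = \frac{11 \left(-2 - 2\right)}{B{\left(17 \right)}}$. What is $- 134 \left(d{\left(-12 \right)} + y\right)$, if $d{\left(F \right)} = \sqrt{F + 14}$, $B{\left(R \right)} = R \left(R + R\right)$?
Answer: $- \frac{737}{289} - 134 \sqrt{2} \approx -192.05$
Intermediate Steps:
$B{\left(R \right)} = 2 R^{2}$ ($B{\left(R \right)} = R 2 R = 2 R^{2}$)
$d{\left(F \right)} = \sqrt{14 + F}$
$y = \frac{11}{578}$ ($y = - \frac{11 \left(-2 - 2\right) \frac{1}{2 \cdot 17^{2}}}{4} = - \frac{11 \left(-4\right) \frac{1}{2 \cdot 289}}{4} = - \frac{\left(-44\right) \frac{1}{578}}{4} = \left(- \frac{1}{4}\right) \left(- \frac{22}{289}\right) = \frac{11}{578} \approx 0.019031$)
$- 134 \left(d{\left(-12 \right)} + y\right) = - 134 \left(\sqrt{14 - 12} + \frac{11}{578}\right) = - 134 \left(\sqrt{2} + \frac{11}{578}\right) = - 134 \left(\frac{11}{578} + \sqrt{2}\right) = - \frac{737}{289} - 134 \sqrt{2}$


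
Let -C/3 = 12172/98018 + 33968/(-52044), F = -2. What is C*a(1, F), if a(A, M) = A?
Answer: 336999482/212552033 ≈ 1.5855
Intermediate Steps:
C = 336999482/212552033 (C = -3*(12172/98018 + 33968/(-52044)) = -3*(12172*(1/98018) + 33968*(-1/52044)) = -3*(6086/49009 - 8492/13011) = -3*(-336999482/637656099) = 336999482/212552033 ≈ 1.5855)
C*a(1, F) = (336999482/212552033)*1 = 336999482/212552033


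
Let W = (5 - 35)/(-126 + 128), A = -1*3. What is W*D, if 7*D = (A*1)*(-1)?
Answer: -45/7 ≈ -6.4286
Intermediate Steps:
A = -3
W = -15 (W = -30/2 = -30*1/2 = -15)
D = 3/7 (D = (-3*1*(-1))/7 = (-3*(-1))/7 = (1/7)*3 = 3/7 ≈ 0.42857)
W*D = -15*3/7 = -45/7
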